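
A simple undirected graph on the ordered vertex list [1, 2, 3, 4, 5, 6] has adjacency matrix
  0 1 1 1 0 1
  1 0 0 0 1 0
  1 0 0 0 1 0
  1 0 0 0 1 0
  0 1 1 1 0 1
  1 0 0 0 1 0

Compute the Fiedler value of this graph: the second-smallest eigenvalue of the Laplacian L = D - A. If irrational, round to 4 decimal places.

Each diagonal entry of L is the vertex degree and each off-diagonal entry is -1 where an edge is present, 0 otherwise; in the order [1, 2, 3, 4, 5, 6] the diagonal is [4, 2, 2, 2, 4, 2]. Computing the eigenvalues of L and sorting gives [0, 2, 2, 2, 4, 6]. The Fiedler value lambda_2 = 2 is strictly positive, so the graph is connected. The eigenvalues sum to 16, which equals trace(L) = 2|E|.

2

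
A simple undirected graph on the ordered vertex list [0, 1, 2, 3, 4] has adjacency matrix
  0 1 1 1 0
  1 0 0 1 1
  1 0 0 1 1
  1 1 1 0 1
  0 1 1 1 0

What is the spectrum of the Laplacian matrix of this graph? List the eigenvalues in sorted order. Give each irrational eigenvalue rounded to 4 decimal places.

Each diagonal entry of L is the vertex degree and each off-diagonal entry is -1 where an edge is present, 0 otherwise; in the order [0, 1, 2, 3, 4] the diagonal is [3, 3, 3, 4, 3]. Since every row of L sums to 0, the all-ones vector is in the kernel and 0 is an eigenvalue. The single zero eigenvalue shows the graph is connected. There is one zero in the spectrum, matching the 1 component.

[0, 3, 3, 5, 5]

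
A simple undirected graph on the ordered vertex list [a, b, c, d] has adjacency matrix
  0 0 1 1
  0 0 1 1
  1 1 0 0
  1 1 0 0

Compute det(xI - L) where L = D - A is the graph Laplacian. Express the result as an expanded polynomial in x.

x^4 - 8x^3 + 20x^2 - 16x

With the vertex order [a, b, c, d], the degrees are [2, 2, 2, 2], giving D = diag(2, 2, 2, 2) and L = D - A. L has integer entries, so p(x) = det(xI - L) has integer coefficients. Expanding the determinant yields x^4 - 8x^3 + 20x^2 - 16x. The coefficient of x^3 equals -trace(L) = -8, matching the sum of degrees. There is one zero in the spectrum, matching the 1 component.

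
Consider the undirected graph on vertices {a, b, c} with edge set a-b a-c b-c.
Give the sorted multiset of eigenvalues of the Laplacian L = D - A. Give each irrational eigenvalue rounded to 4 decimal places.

Each diagonal entry of L is the vertex degree and each off-diagonal entry is -1 where an edge is present, 0 otherwise; in the order [a, b, c] the diagonal is [2, 2, 2]. Since every row of L sums to 0, the all-ones vector is in the kernel and 0 is an eigenvalue. The largest eigenvalue, 3, is at most the vertex count 3.

[0, 3, 3]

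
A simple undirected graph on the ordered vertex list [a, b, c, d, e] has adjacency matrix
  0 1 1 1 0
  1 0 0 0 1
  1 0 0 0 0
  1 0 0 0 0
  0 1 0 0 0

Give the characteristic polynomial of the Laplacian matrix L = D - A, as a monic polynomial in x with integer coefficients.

x^5 - 8x^4 + 20x^3 - 18x^2 + 5x

Each diagonal entry of L is the vertex degree and each off-diagonal entry is -1 where an edge is present, 0 otherwise; in the order [a, b, c, d, e] the diagonal is [3, 2, 1, 1, 1]. L has integer entries, so p(x) = det(xI - L) has integer coefficients. Expanding the determinant yields x^5 - 8x^4 + 20x^3 - 18x^2 + 5x. Since p(0) = det(-L) = 0, x divides p(x). The largest eigenvalue, 4.1701, is at most the vertex count 5. There is one zero in the spectrum, matching the 1 component.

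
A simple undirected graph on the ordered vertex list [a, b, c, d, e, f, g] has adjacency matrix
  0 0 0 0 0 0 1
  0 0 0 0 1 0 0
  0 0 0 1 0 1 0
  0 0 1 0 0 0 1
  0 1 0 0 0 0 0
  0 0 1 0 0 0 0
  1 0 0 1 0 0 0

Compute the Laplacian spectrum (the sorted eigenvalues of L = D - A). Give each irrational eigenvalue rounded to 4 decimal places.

[0, 0, 0.3820, 1.3820, 2, 2.6180, 3.6180]

Each diagonal entry of L is the vertex degree and each off-diagonal entry is -1 where an edge is present, 0 otherwise; in the order [a, b, c, d, e, f, g] the diagonal is [1, 1, 2, 2, 1, 1, 2]. Since every row of L sums to 0, the all-ones vector is in the kernel and 0 is an eigenvalue. The 2 zero eigenvalues correspond to the 2 connected components. There are 2 zeros in the spectrum, matching the 2 components. The largest eigenvalue, 3.6180, is at most the vertex count 7.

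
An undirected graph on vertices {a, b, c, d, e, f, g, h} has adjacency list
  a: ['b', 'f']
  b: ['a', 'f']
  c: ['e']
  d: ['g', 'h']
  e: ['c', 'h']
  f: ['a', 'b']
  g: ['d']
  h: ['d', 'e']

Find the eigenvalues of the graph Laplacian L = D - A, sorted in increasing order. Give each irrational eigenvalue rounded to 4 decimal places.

[0, 0, 0.3820, 1.3820, 2.6180, 3, 3, 3.6180]

Reading degrees in the order [a, b, c, d, e, f, g, h] gives [2, 2, 1, 2, 2, 2, 1, 2]; set D = diag(2, 2, 1, 2, 2, 2, 1, 2) and form L = D - A. The multiplicity of 0 as a Laplacian eigenvalue equals the number of connected components. The 2 zero eigenvalues correspond to the 2 connected components.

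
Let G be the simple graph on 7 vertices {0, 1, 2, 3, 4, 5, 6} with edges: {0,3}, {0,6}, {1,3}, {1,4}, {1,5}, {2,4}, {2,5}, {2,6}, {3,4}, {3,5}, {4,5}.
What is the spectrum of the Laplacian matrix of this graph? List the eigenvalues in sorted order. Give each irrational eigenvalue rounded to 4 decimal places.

[0, 1.1301, 2.0778, 3.5257, 4.7621, 5, 5.5043]

With the vertex order [0, 1, 2, 3, 4, 5, 6], the degrees are [2, 3, 3, 4, 4, 4, 2], giving D = diag(2, 3, 3, 4, 4, 4, 2) and L = D - A. Diagonalising L (or applying a numerical eigensolver to the 7x7 matrix) gives the spectrum above. The single zero eigenvalue shows the graph is connected. By the matrix-tree theorem the graph has (1/7) * product of the nonzero eigenvalues = 155 spanning trees.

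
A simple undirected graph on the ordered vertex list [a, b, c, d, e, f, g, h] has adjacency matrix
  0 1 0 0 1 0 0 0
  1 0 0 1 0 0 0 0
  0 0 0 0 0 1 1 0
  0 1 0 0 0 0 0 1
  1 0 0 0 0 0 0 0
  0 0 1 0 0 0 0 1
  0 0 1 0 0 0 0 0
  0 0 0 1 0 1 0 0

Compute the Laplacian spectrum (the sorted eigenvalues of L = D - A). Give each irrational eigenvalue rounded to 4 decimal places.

Each diagonal entry of L is the vertex degree and each off-diagonal entry is -1 where an edge is present, 0 otherwise; in the order [a, b, c, d, e, f, g, h] the diagonal is [2, 2, 2, 2, 1, 2, 1, 2]. L is symmetric positive semidefinite, so every eigenvalue is real and nonnegative. The eigenvalues sum to 14, which equals trace(L) = 2|E|. The largest eigenvalue, 3.8478, is at most the vertex count 8.

[0, 0.1522, 0.5858, 1.2346, 2, 2.7654, 3.4142, 3.8478]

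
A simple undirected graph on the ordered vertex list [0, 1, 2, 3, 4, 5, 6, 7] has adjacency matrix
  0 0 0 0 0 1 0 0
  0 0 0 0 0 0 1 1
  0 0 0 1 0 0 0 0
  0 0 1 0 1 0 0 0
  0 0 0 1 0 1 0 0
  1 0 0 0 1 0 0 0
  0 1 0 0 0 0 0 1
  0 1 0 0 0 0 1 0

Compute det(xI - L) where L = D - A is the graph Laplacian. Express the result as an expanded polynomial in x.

Each diagonal entry of L is the vertex degree and each off-diagonal entry is -1 where an edge is present, 0 otherwise; in the order [0, 1, 2, 3, 4, 5, 6, 7] the diagonal is [1, 2, 1, 2, 2, 2, 2, 2]. L has integer entries, so p(x) = det(xI - L) has integer coefficients. Expanding the determinant yields x^8 - 14x^7 + 78x^6 - 218x^5 + 314x^4 - 210x^3 + 45x^2. Since p(0) = det(-L) = 0, x divides p(x). There are 2 zeros in the spectrum, matching the 2 components.

x^8 - 14x^7 + 78x^6 - 218x^5 + 314x^4 - 210x^3 + 45x^2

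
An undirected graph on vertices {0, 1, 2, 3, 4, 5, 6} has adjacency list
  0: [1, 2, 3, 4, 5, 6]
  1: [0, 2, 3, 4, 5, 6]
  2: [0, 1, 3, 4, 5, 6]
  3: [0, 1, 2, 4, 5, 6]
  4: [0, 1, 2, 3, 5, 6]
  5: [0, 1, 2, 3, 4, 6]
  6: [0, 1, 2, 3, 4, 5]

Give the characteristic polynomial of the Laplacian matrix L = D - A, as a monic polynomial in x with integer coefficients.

Reading degrees in the order [0, 1, 2, 3, 4, 5, 6] gives [6, 6, 6, 6, 6, 6, 6]; set D = diag(6, 6, 6, 6, 6, 6, 6) and form L = D - A. L has integer entries, so p(x) = det(xI - L) has integer coefficients. Expanding the determinant yields x^7 - 42x^6 + 735x^5 - 6860x^4 + 36015x^3 - 100842x^2 + 117649x. The constant term is 0 because L is singular (the all-ones vector lies in its kernel). There is one zero in the spectrum, matching the 1 component.

x^7 - 42x^6 + 735x^5 - 6860x^4 + 36015x^3 - 100842x^2 + 117649x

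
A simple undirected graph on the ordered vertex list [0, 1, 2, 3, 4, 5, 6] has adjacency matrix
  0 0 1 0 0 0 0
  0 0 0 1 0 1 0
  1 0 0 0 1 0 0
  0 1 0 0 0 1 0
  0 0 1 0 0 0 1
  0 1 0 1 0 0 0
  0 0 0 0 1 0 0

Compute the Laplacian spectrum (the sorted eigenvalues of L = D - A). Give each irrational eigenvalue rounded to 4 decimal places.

Each diagonal entry of L is the vertex degree and each off-diagonal entry is -1 where an edge is present, 0 otherwise; in the order [0, 1, 2, 3, 4, 5, 6] the diagonal is [1, 2, 2, 2, 2, 2, 1]. L is symmetric positive semidefinite, so every eigenvalue is real and nonnegative. The 2 zero eigenvalues correspond to the 2 connected components. The largest eigenvalue, 3.4142, is at most the vertex count 7. There are 2 zeros in the spectrum, matching the 2 components.

[0, 0, 0.5858, 2, 3, 3, 3.4142]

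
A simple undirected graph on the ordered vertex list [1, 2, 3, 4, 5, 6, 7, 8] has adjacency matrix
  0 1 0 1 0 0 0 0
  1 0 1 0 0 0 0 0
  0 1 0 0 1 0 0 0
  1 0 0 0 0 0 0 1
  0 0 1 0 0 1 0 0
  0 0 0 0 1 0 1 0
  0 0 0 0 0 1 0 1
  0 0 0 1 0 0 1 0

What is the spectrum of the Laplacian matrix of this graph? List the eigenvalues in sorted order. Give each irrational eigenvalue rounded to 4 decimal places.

[0, 0.5858, 0.5858, 2, 2, 3.4142, 3.4142, 4]

Reading degrees in the order [1, 2, 3, 4, 5, 6, 7, 8] gives [2, 2, 2, 2, 2, 2, 2, 2]; set D = diag(2, 2, 2, 2, 2, 2, 2, 2) and form L = D - A. L is symmetric positive semidefinite, so every eigenvalue is real and nonnegative. By the matrix-tree theorem the graph has (1/8) * product of the nonzero eigenvalues = 8 spanning trees. The largest eigenvalue, 4, is at most the vertex count 8.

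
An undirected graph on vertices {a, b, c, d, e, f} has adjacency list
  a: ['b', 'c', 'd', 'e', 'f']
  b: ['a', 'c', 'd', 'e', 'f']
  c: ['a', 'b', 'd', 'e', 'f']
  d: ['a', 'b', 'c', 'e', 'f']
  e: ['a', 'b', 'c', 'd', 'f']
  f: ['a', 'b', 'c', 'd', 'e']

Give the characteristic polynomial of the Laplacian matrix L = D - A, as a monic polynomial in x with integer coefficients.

x^6 - 30x^5 + 360x^4 - 2160x^3 + 6480x^2 - 7776x

Reading degrees in the order [a, b, c, d, e, f] gives [5, 5, 5, 5, 5, 5]; set D = diag(5, 5, 5, 5, 5, 5) and form L = D - A. L has integer entries, so p(x) = det(xI - L) has integer coefficients. Expanding the determinant yields x^6 - 30x^5 + 360x^4 - 2160x^3 + 6480x^2 - 7776x. The constant term is 0 because L is singular (the all-ones vector lies in its kernel). There is one zero in the spectrum, matching the 1 component.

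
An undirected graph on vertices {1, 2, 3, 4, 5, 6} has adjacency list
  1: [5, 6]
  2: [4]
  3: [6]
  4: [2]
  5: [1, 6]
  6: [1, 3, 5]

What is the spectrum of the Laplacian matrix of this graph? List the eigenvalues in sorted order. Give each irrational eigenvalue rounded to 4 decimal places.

With the vertex order [1, 2, 3, 4, 5, 6], the degrees are [2, 1, 1, 1, 2, 3], giving D = diag(2, 1, 1, 1, 2, 3) and L = D - A. Since every row of L sums to 0, the all-ones vector is in the kernel and 0 is an eigenvalue. The 2 zero eigenvalues correspond to the 2 connected components. The eigenvalues sum to 10, which equals trace(L) = 2|E|. There are 2 zeros in the spectrum, matching the 2 components.

[0, 0, 1, 2, 3, 4]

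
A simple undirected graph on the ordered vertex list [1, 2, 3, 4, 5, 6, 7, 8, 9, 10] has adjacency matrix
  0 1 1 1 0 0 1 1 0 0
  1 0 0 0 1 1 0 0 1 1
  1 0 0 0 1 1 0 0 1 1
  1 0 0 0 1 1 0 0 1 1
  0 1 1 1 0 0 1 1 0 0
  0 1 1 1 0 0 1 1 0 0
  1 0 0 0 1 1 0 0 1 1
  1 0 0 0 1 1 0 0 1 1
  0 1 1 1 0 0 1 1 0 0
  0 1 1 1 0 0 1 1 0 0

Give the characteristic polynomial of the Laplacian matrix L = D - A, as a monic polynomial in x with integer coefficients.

Each diagonal entry of L is the vertex degree and each off-diagonal entry is -1 where an edge is present, 0 otherwise; in the order [1, 2, 3, 4, 5, 6, 7, 8, 9, 10] the diagonal is [5, 5, 5, 5, 5, 5, 5, 5, 5, 5]. Computing det(xI - L) by cofactor expansion (or equivalently via sum-over-permutations) gives x^10 - 50x^9 + 1100x^8 - 14000x^7 + 113750x^6 - 612500x^5 + 2187500x^4 - 5000000x^3 + 6640625x^2 - 3906250x. The constant term is 0 because L is singular (the all-ones vector lies in its kernel). The largest eigenvalue, 10, is at most the vertex count 10. There is one zero in the spectrum, matching the 1 component.

x^10 - 50x^9 + 1100x^8 - 14000x^7 + 113750x^6 - 612500x^5 + 2187500x^4 - 5000000x^3 + 6640625x^2 - 3906250x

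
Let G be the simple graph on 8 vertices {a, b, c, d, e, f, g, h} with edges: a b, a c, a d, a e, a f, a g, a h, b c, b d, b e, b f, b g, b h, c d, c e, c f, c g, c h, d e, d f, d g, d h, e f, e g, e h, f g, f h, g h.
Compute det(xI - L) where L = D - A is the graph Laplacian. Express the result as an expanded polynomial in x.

x^8 - 56x^7 + 1344x^6 - 17920x^5 + 143360x^4 - 688128x^3 + 1835008x^2 - 2097152x

Reading degrees in the order [a, b, c, d, e, f, g, h] gives [7, 7, 7, 7, 7, 7, 7, 7]; set D = diag(7, 7, 7, 7, 7, 7, 7, 7) and form L = D - A. The eigenvalues of L are [0, 8, 8, 8, 8, 8, 8, 8]; the characteristic polynomial is the product of (x - lambda_i), which multiplies out to x^8 - 56x^7 + 1344x^6 - 17920x^5 + 143360x^4 - 688128x^3 + 1835008x^2 - 2097152x. Since p(0) = det(-L) = 0, x divides p(x). The largest eigenvalue, 8, is at most the vertex count 8. The eigenvalues sum to 56, which equals trace(L) = 2|E|.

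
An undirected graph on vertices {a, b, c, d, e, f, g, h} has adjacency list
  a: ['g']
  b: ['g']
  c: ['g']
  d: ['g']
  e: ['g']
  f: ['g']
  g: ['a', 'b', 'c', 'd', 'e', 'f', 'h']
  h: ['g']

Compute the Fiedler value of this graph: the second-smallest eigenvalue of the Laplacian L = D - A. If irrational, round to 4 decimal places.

1

Reading degrees in the order [a, b, c, d, e, f, g, h] gives [1, 1, 1, 1, 1, 1, 7, 1]; set D = diag(1, 1, 1, 1, 1, 1, 7, 1) and form L = D - A. The sorted Laplacian eigenvalues are [0, 1, 1, 1, 1, 1, 1, 8]; the algebraic connectivity is the second entry, 1. By the matrix-tree theorem the graph has (1/8) * product of the nonzero eigenvalues = 1 spanning tree. The largest eigenvalue, 8, is at most the vertex count 8.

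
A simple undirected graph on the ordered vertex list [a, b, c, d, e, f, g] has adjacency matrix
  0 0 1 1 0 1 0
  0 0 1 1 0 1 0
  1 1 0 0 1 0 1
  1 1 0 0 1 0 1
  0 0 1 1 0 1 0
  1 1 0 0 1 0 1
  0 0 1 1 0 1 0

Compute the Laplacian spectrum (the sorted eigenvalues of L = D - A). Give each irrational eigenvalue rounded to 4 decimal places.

[0, 3, 3, 3, 4, 4, 7]

Each diagonal entry of L is the vertex degree and each off-diagonal entry is -1 where an edge is present, 0 otherwise; in the order [a, b, c, d, e, f, g] the diagonal is [3, 3, 4, 4, 3, 4, 3]. Diagonalising L (or applying a numerical eigensolver to the 7x7 matrix) gives the spectrum above. The largest eigenvalue, 7, is at most the vertex count 7. By the matrix-tree theorem the graph has (1/7) * product of the nonzero eigenvalues = 432 spanning trees.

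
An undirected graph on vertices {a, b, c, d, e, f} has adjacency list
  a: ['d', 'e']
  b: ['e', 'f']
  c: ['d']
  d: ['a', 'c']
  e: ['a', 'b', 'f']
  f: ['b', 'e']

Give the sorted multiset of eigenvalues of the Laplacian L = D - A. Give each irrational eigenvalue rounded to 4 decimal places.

Reading degrees in the order [a, b, c, d, e, f] gives [2, 2, 1, 2, 3, 2]; set D = diag(2, 2, 1, 2, 3, 2) and form L = D - A. Diagonalising L (or applying a numerical eigensolver to the 6x6 matrix) gives the spectrum above. The single zero eigenvalue shows the graph is connected. The largest eigenvalue, 4.2143, is at most the vertex count 6.

[0, 0.3249, 1.4608, 3, 3, 4.2143]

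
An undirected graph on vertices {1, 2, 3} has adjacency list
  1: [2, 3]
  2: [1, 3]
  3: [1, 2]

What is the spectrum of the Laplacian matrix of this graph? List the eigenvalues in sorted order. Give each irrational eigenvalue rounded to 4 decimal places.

Each diagonal entry of L is the vertex degree and each off-diagonal entry is -1 where an edge is present, 0 otherwise; in the order [1, 2, 3] the diagonal is [2, 2, 2]. Diagonalising L (or applying a numerical eigensolver to the 3x3 matrix) gives the spectrum above. The eigenvalues sum to 6, which equals trace(L) = 2|E|.

[0, 3, 3]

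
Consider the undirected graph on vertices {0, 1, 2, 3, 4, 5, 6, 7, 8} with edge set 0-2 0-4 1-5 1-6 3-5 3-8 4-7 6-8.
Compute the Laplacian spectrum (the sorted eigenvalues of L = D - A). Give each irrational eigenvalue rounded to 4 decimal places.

With the vertex order [0, 1, 2, 3, 4, 5, 6, 7, 8], the degrees are [2, 2, 1, 2, 2, 2, 2, 1, 2], giving D = diag(2, 2, 1, 2, 2, 2, 2, 1, 2) and L = D - A. L is symmetric positive semidefinite, so every eigenvalue is real and nonnegative. The 2 zero eigenvalues correspond to the 2 connected components.

[0, 0, 0.5858, 1.3820, 1.3820, 2, 3.4142, 3.6180, 3.6180]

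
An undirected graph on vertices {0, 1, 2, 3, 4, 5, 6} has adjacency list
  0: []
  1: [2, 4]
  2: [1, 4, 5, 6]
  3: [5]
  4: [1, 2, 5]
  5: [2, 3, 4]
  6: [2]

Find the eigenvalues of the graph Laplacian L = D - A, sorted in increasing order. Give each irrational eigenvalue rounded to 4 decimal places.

With the vertex order [0, 1, 2, 3, 4, 5, 6], the degrees are [0, 2, 4, 1, 3, 3, 1], giving D = diag(0, 2, 4, 1, 3, 3, 1) and L = D - A. The multiplicity of 0 as a Laplacian eigenvalue equals the number of connected components. The 2 zero eigenvalues correspond to the 2 connected components. The largest eigenvalue, 5.1149, is at most the vertex count 7. There are 2 zeros in the spectrum, matching the 2 components.

[0, 0, 0.6972, 1.1392, 2.7459, 4.3028, 5.1149]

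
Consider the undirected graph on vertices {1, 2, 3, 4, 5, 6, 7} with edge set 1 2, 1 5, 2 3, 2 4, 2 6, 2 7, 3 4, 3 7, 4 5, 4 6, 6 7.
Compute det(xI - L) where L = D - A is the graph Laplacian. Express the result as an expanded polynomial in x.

x^7 - 22x^6 + 193x^5 - 860x^4 + 2040x^3 - 2416x^2 + 1092x

With the vertex order [1, 2, 3, 4, 5, 6, 7], the degrees are [2, 5, 3, 4, 2, 3, 3], giving D = diag(2, 5, 3, 4, 2, 3, 3) and L = D - A. L has integer entries, so p(x) = det(xI - L) has integer coefficients. Expanding the determinant yields x^7 - 22x^6 + 193x^5 - 860x^4 + 2040x^3 - 2416x^2 + 1092x. The constant term is 0 because L is singular (the all-ones vector lies in its kernel). The eigenvalues sum to 22, which equals trace(L) = 2|E|.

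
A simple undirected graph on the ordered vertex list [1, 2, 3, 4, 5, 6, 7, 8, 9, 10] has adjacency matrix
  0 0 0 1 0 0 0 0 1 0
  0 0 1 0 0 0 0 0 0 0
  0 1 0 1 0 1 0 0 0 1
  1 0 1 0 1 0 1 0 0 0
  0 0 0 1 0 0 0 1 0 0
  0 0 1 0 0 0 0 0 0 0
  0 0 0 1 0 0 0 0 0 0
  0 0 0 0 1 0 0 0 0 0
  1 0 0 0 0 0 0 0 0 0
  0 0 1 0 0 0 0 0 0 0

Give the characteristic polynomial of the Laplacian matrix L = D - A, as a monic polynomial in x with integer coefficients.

x^10 - 18x^9 + 130x^8 - 492x^7 + 1072x^6 - 1392x^5 + 1077x^4 - 478x^3 + 110x^2 - 10x

With the vertex order [1, 2, 3, 4, 5, 6, 7, 8, 9, 10], the degrees are [2, 1, 4, 4, 2, 1, 1, 1, 1, 1], giving D = diag(2, 1, 4, 4, 2, 1, 1, 1, 1, 1) and L = D - A. Computing det(xI - L) by cofactor expansion (or equivalently via sum-over-permutations) gives x^10 - 18x^9 + 130x^8 - 492x^7 + 1072x^6 - 1392x^5 + 1077x^4 - 478x^3 + 110x^2 - 10x. The constant term is 0 because L is singular (the all-ones vector lies in its kernel). The largest eigenvalue, 5.7127, is at most the vertex count 10.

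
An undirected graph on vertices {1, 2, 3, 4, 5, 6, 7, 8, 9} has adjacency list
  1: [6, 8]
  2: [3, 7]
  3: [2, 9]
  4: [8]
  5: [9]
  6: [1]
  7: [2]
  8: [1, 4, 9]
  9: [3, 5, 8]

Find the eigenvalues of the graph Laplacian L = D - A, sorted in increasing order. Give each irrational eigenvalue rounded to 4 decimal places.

Each diagonal entry of L is the vertex degree and each off-diagonal entry is -1 where an edge is present, 0 otherwise; in the order [1, 2, 3, 4, 5, 6, 7, 8, 9] the diagonal is [2, 2, 2, 1, 1, 1, 1, 3, 3]. The multiplicity of 0 as a Laplacian eigenvalue equals the number of connected components. The single zero eigenvalue shows the graph is connected.

[0, 0.1862, 0.4822, 0.7043, 1.4073, 2.1338, 2.8532, 3.5372, 4.6958]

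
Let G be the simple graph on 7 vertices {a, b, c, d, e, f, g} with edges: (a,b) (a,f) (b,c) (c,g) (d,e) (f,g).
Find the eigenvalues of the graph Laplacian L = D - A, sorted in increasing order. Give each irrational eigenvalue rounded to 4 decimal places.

[0, 0, 1.3820, 1.3820, 2, 3.6180, 3.6180]

Each diagonal entry of L is the vertex degree and each off-diagonal entry is -1 where an edge is present, 0 otherwise; in the order [a, b, c, d, e, f, g] the diagonal is [2, 2, 2, 1, 1, 2, 2]. L is symmetric positive semidefinite, so every eigenvalue is real and nonnegative. The 2 zero eigenvalues correspond to the 2 connected components.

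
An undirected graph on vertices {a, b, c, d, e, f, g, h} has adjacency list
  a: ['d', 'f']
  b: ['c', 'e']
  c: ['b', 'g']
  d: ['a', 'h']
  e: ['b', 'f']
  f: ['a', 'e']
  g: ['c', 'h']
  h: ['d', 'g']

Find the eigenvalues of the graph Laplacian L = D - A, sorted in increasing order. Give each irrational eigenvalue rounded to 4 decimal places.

[0, 0.5858, 0.5858, 2, 2, 3.4142, 3.4142, 4]

With the vertex order [a, b, c, d, e, f, g, h], the degrees are [2, 2, 2, 2, 2, 2, 2, 2], giving D = diag(2, 2, 2, 2, 2, 2, 2, 2) and L = D - A. Since every row of L sums to 0, the all-ones vector is in the kernel and 0 is an eigenvalue. The single zero eigenvalue shows the graph is connected. By the matrix-tree theorem the graph has (1/8) * product of the nonzero eigenvalues = 8 spanning trees.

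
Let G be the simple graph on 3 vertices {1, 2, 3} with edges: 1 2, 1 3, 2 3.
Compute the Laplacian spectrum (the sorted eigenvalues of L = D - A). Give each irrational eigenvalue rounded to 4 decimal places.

With the vertex order [1, 2, 3], the degrees are [2, 2, 2], giving D = diag(2, 2, 2) and L = D - A. L is symmetric positive semidefinite, so every eigenvalue is real and nonnegative. The single zero eigenvalue shows the graph is connected. The largest eigenvalue, 3, is at most the vertex count 3.

[0, 3, 3]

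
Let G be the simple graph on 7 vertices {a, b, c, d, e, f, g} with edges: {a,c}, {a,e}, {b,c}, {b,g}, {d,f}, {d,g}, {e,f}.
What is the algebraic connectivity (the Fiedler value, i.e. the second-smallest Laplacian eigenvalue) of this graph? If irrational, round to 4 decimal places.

Reading degrees in the order [a, b, c, d, e, f, g] gives [2, 2, 2, 2, 2, 2, 2]; set D = diag(2, 2, 2, 2, 2, 2, 2) and form L = D - A. The sorted Laplacian eigenvalues are [0, 0.7530, 0.7530, 2.4450, 2.4450, 3.8019, 3.8019]; the algebraic connectivity is the second entry, 0.7530. There is one zero in the spectrum, matching the 1 component. The eigenvalues sum to 14, which equals trace(L) = 2|E|.

0.7530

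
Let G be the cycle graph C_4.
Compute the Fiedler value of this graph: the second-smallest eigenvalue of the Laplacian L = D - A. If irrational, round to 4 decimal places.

2

The graph has 4 vertices and degree multiset [2, 2, 2, 2]; D is the diagonal matrix of degrees and L = D - A. The sorted Laplacian eigenvalues are [0, 2, 2, 4]; the algebraic connectivity is the second entry, 2. By the matrix-tree theorem the graph has (1/4) * product of the nonzero eigenvalues = 4 spanning trees. The eigenvalues sum to 8, which equals trace(L) = 2|E|.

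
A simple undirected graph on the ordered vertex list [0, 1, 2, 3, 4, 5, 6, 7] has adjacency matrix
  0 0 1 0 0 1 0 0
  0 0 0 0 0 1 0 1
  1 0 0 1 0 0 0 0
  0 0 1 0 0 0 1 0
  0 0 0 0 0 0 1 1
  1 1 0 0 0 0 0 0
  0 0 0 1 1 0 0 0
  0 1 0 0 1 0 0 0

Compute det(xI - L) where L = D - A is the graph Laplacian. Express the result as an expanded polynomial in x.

With the vertex order [0, 1, 2, 3, 4, 5, 6, 7], the degrees are [2, 2, 2, 2, 2, 2, 2, 2], giving D = diag(2, 2, 2, 2, 2, 2, 2, 2) and L = D - A. L has integer entries, so p(x) = det(xI - L) has integer coefficients. Expanding the determinant yields x^8 - 16x^7 + 104x^6 - 352x^5 + 660x^4 - 672x^3 + 336x^2 - 64x. The constant term is 0 because L is singular (the all-ones vector lies in its kernel). The eigenvalues sum to 16, which equals trace(L) = 2|E|.

x^8 - 16x^7 + 104x^6 - 352x^5 + 660x^4 - 672x^3 + 336x^2 - 64x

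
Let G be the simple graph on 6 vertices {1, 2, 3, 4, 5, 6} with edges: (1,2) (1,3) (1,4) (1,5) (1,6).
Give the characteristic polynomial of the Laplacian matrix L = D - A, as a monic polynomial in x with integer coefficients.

x^6 - 10x^5 + 30x^4 - 40x^3 + 25x^2 - 6x

With the vertex order [1, 2, 3, 4, 5, 6], the degrees are [5, 1, 1, 1, 1, 1], giving D = diag(5, 1, 1, 1, 1, 1) and L = D - A. The eigenvalues of L are [0, 1, 1, 1, 1, 6]; the characteristic polynomial is the product of (x - lambda_i), which multiplies out to x^6 - 10x^5 + 30x^4 - 40x^3 + 25x^2 - 6x. The coefficient of x^5 equals -trace(L) = -10, matching the sum of degrees. By the matrix-tree theorem the graph has (1/6) * product of the nonzero eigenvalues = 1 spanning tree.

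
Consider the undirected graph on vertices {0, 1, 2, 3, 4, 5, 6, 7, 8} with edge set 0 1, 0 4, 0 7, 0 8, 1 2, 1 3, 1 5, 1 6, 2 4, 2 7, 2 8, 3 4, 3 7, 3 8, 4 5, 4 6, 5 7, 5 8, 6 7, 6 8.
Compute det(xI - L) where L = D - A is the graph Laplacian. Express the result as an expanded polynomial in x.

x^9 - 40x^8 + 690x^7 - 6720x^6 + 40485x^5 - 154704x^4 + 366560x^3 - 492800x^2 + 288000x

Each diagonal entry of L is the vertex degree and each off-diagonal entry is -1 where an edge is present, 0 otherwise; in the order [0, 1, 2, 3, 4, 5, 6, 7, 8] the diagonal is [4, 5, 4, 4, 5, 4, 4, 5, 5]. Computing det(xI - L) by cofactor expansion (or equivalently via sum-over-permutations) gives x^9 - 40x^8 + 690x^7 - 6720x^6 + 40485x^5 - 154704x^4 + 366560x^3 - 492800x^2 + 288000x. The coefficient of x^8 equals -trace(L) = -40, matching the sum of degrees. By the matrix-tree theorem the graph has (1/9) * product of the nonzero eigenvalues = 32000 spanning trees.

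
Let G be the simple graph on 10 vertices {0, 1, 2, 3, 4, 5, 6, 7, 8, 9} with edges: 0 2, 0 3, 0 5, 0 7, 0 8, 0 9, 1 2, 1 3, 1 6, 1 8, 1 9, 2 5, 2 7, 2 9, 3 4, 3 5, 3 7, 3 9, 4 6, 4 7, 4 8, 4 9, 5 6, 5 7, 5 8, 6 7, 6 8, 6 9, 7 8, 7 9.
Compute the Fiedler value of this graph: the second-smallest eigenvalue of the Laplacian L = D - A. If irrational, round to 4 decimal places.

Each diagonal entry of L is the vertex degree and each off-diagonal entry is -1 where an edge is present, 0 otherwise; in the order [0, 1, 2, 3, 4, 5, 6, 7, 8, 9] the diagonal is [6, 5, 5, 6, 5, 6, 6, 8, 6, 7]. The sorted Laplacian eigenvalues are [0, 4.1113, 4.7159, 5.2900, 5.8008, 6.5351, 6.9482, 8.4803, 8.7555, 9.3630]; the algebraic connectivity is the second entry, 4.1113. There is one zero in the spectrum, matching the 1 component.

4.1113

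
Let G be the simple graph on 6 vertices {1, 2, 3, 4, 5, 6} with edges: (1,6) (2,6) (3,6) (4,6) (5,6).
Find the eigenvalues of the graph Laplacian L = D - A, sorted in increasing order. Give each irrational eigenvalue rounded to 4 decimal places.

With the vertex order [1, 2, 3, 4, 5, 6], the degrees are [1, 1, 1, 1, 1, 5], giving D = diag(1, 1, 1, 1, 1, 5) and L = D - A. Since every row of L sums to 0, the all-ones vector is in the kernel and 0 is an eigenvalue. By the matrix-tree theorem the graph has (1/6) * product of the nonzero eigenvalues = 1 spanning tree.

[0, 1, 1, 1, 1, 6]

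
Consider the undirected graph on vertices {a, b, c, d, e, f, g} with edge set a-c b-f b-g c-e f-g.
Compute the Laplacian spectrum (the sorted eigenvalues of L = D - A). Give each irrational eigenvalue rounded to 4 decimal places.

Reading degrees in the order [a, b, c, d, e, f, g] gives [1, 2, 2, 0, 1, 2, 2]; set D = diag(1, 2, 2, 0, 1, 2, 2) and form L = D - A. Diagonalising L (or applying a numerical eigensolver to the 7x7 matrix) gives the spectrum above. The 3 zero eigenvalues correspond to the 3 connected components. There are 3 zeros in the spectrum, matching the 3 components.

[0, 0, 0, 1, 3, 3, 3]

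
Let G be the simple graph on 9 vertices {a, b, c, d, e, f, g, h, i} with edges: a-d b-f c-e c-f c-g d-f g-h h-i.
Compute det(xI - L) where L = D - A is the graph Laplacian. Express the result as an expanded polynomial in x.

With the vertex order [a, b, c, d, e, f, g, h, i], the degrees are [1, 1, 3, 2, 1, 3, 2, 2, 1], giving D = diag(1, 1, 3, 2, 1, 3, 2, 2, 1) and L = D - A. L has integer entries, so p(x) = det(xI - L) has integer coefficients. Expanding the determinant yields x^9 - 16x^8 + 103x^7 - 344x^6 + 641x^5 - 668x^4 + 371x^3 - 98x^2 + 9x. The constant term is 0 because L is singular (the all-ones vector lies in its kernel). The largest eigenvalue, 4.6958, is at most the vertex count 9. There is one zero in the spectrum, matching the 1 component.

x^9 - 16x^8 + 103x^7 - 344x^6 + 641x^5 - 668x^4 + 371x^3 - 98x^2 + 9x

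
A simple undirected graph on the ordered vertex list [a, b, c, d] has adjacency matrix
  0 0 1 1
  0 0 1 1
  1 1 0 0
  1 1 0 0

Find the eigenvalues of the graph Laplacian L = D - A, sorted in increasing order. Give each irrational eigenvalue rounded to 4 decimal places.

[0, 2, 2, 4]

Reading degrees in the order [a, b, c, d] gives [2, 2, 2, 2]; set D = diag(2, 2, 2, 2) and form L = D - A. L is symmetric positive semidefinite, so every eigenvalue is real and nonnegative. The eigenvalues sum to 8, which equals trace(L) = 2|E|. The largest eigenvalue, 4, is at most the vertex count 4.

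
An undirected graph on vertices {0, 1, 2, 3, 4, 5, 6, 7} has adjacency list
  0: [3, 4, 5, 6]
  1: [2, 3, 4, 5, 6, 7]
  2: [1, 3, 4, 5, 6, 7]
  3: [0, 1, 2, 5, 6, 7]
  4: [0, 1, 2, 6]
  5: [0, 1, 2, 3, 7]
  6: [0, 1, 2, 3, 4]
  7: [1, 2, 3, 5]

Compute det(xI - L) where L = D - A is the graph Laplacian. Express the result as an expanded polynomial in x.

x^8 - 40x^7 + 677x^6 - 6278x^5 + 34407x^4 - 111288x^3 + 196373x^2 - 145544x

Each diagonal entry of L is the vertex degree and each off-diagonal entry is -1 where an edge is present, 0 otherwise; in the order [0, 1, 2, 3, 4, 5, 6, 7] the diagonal is [4, 6, 6, 6, 4, 5, 5, 4]. Computing det(xI - L) by cofactor expansion (or equivalently via sum-over-permutations) gives x^8 - 40x^7 + 677x^6 - 6278x^5 + 34407x^4 - 111288x^3 + 196373x^2 - 145544x. Since p(0) = det(-L) = 0, x divides p(x).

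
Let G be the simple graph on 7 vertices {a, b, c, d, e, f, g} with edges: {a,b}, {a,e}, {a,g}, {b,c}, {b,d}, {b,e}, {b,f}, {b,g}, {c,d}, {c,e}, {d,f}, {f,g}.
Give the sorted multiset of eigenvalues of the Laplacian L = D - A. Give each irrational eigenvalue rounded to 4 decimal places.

Reading degrees in the order [a, b, c, d, e, f, g] gives [3, 6, 3, 3, 3, 3, 3]; set D = diag(3, 6, 3, 3, 3, 3, 3) and form L = D - A. Diagonalising L (or applying a numerical eigensolver to the 7x7 matrix) gives the spectrum above. By the matrix-tree theorem the graph has (1/7) * product of the nonzero eigenvalues = 320 spanning trees.

[0, 2, 2, 4, 4, 5, 7]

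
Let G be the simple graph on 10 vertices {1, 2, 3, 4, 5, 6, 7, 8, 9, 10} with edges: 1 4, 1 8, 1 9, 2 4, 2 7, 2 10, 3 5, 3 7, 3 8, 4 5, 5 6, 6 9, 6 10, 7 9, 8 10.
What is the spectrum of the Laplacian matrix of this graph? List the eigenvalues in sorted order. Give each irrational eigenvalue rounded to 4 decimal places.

[0, 2, 2, 2, 2, 2, 5, 5, 5, 5]

Each diagonal entry of L is the vertex degree and each off-diagonal entry is -1 where an edge is present, 0 otherwise; in the order [1, 2, 3, 4, 5, 6, 7, 8, 9, 10] the diagonal is [3, 3, 3, 3, 3, 3, 3, 3, 3, 3]. Since every row of L sums to 0, the all-ones vector is in the kernel and 0 is an eigenvalue. The single zero eigenvalue shows the graph is connected. By the matrix-tree theorem the graph has (1/10) * product of the nonzero eigenvalues = 2000 spanning trees. There is one zero in the spectrum, matching the 1 component.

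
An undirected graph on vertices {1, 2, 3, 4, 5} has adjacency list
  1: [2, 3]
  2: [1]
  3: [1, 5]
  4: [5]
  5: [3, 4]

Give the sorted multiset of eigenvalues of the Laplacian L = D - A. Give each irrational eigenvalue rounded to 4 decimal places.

[0, 0.3820, 1.3820, 2.6180, 3.6180]

Reading degrees in the order [1, 2, 3, 4, 5] gives [2, 1, 2, 1, 2]; set D = diag(2, 1, 2, 1, 2) and form L = D - A. The multiplicity of 0 as a Laplacian eigenvalue equals the number of connected components. The single zero eigenvalue shows the graph is connected.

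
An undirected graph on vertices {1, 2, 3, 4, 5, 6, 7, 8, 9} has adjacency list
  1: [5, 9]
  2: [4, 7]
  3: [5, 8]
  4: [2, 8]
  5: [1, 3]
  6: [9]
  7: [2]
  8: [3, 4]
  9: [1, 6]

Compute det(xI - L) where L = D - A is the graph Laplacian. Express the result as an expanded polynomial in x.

x^9 - 16x^8 + 105x^7 - 364x^6 + 715x^5 - 792x^4 + 462x^3 - 120x^2 + 9x

With the vertex order [1, 2, 3, 4, 5, 6, 7, 8, 9], the degrees are [2, 2, 2, 2, 2, 1, 1, 2, 2], giving D = diag(2, 2, 2, 2, 2, 1, 1, 2, 2) and L = D - A. Computing det(xI - L) by cofactor expansion (or equivalently via sum-over-permutations) gives x^9 - 16x^8 + 105x^7 - 364x^6 + 715x^5 - 792x^4 + 462x^3 - 120x^2 + 9x. The coefficient of x^8 equals -trace(L) = -16, matching the sum of degrees. There is one zero in the spectrum, matching the 1 component.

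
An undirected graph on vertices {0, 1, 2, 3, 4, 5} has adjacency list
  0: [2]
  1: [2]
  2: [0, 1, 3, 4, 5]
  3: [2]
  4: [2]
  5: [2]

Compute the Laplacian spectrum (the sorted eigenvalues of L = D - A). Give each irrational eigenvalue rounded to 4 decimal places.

[0, 1, 1, 1, 1, 6]

Each diagonal entry of L is the vertex degree and each off-diagonal entry is -1 where an edge is present, 0 otherwise; in the order [0, 1, 2, 3, 4, 5] the diagonal is [1, 1, 5, 1, 1, 1]. Diagonalising L (or applying a numerical eigensolver to the 6x6 matrix) gives the spectrum above. The single zero eigenvalue shows the graph is connected. The largest eigenvalue, 6, is at most the vertex count 6. There is one zero in the spectrum, matching the 1 component.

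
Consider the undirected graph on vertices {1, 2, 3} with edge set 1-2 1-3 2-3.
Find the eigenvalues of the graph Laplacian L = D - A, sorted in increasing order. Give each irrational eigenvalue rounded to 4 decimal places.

[0, 3, 3]

Reading degrees in the order [1, 2, 3] gives [2, 2, 2]; set D = diag(2, 2, 2) and form L = D - A. The multiplicity of 0 as a Laplacian eigenvalue equals the number of connected components. The single zero eigenvalue shows the graph is connected. By the matrix-tree theorem the graph has (1/3) * product of the nonzero eigenvalues = 3 spanning trees. The eigenvalues sum to 6, which equals trace(L) = 2|E|.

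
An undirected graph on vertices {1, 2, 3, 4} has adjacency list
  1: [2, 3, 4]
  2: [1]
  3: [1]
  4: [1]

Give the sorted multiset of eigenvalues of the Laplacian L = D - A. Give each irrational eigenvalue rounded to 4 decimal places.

With the vertex order [1, 2, 3, 4], the degrees are [3, 1, 1, 1], giving D = diag(3, 1, 1, 1) and L = D - A. Since every row of L sums to 0, the all-ones vector is in the kernel and 0 is an eigenvalue. There is one zero in the spectrum, matching the 1 component. The largest eigenvalue, 4, is at most the vertex count 4.

[0, 1, 1, 4]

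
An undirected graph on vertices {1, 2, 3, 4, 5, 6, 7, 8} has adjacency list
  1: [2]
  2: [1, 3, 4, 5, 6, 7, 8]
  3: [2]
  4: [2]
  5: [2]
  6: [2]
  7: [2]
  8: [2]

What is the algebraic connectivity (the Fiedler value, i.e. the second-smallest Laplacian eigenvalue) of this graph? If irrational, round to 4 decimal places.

1

Reading degrees in the order [1, 2, 3, 4, 5, 6, 7, 8] gives [1, 7, 1, 1, 1, 1, 1, 1]; set D = diag(1, 7, 1, 1, 1, 1, 1, 1) and form L = D - A. Computing the eigenvalues of L and sorting gives [0, 1, 1, 1, 1, 1, 1, 8]. The Fiedler value lambda_2 = 1 is strictly positive, so the graph is connected. The largest eigenvalue, 8, is at most the vertex count 8.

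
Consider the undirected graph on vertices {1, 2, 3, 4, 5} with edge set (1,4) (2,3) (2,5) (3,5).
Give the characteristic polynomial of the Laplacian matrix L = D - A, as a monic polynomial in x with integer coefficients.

Each diagonal entry of L is the vertex degree and each off-diagonal entry is -1 where an edge is present, 0 otherwise; in the order [1, 2, 3, 4, 5] the diagonal is [1, 2, 2, 1, 2]. L has integer entries, so p(x) = det(xI - L) has integer coefficients. Expanding the determinant yields x^5 - 8x^4 + 21x^3 - 18x^2. The coefficient of x^4 equals -trace(L) = -8, matching the sum of degrees.

x^5 - 8x^4 + 21x^3 - 18x^2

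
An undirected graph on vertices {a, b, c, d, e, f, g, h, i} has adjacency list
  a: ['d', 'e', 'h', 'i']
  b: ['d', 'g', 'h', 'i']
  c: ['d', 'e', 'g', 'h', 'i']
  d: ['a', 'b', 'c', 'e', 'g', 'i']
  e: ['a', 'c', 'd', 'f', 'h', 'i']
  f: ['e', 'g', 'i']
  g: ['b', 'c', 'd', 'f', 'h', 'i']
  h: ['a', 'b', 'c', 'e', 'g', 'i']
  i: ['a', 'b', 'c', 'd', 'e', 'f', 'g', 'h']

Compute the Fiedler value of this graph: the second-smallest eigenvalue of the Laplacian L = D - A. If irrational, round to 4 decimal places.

Each diagonal entry of L is the vertex degree and each off-diagonal entry is -1 where an edge is present, 0 otherwise; in the order [a, b, c, d, e, f, g, h, i] the diagonal is [4, 4, 5, 6, 6, 3, 6, 6, 8]. The sorted Laplacian eigenvalues are [0, 2.8835, 3.5858, 4.5036, 6, 6.4142, 7.2955, 8.3174, 9]; the algebraic connectivity is the second entry, 2.8835. The largest eigenvalue, 9, is at most the vertex count 9.

2.8835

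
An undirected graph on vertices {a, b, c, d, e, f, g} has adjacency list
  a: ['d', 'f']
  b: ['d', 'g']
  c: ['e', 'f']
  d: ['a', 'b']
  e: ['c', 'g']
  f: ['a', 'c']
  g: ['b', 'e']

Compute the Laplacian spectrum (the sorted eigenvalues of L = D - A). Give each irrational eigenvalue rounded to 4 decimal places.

Reading degrees in the order [a, b, c, d, e, f, g] gives [2, 2, 2, 2, 2, 2, 2]; set D = diag(2, 2, 2, 2, 2, 2, 2) and form L = D - A. Since every row of L sums to 0, the all-ones vector is in the kernel and 0 is an eigenvalue. The largest eigenvalue, 3.8019, is at most the vertex count 7. The eigenvalues sum to 14, which equals trace(L) = 2|E|.

[0, 0.7530, 0.7530, 2.4450, 2.4450, 3.8019, 3.8019]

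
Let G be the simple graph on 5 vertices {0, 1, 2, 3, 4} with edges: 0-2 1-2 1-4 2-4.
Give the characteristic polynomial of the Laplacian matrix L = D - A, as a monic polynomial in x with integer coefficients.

With the vertex order [0, 1, 2, 3, 4], the degrees are [1, 2, 3, 0, 2], giving D = diag(1, 2, 3, 0, 2) and L = D - A. Computing det(xI - L) by cofactor expansion (or equivalently via sum-over-permutations) gives x^5 - 8x^4 + 19x^3 - 12x^2. Since p(0) = det(-L) = 0, x divides p(x). There are 2 zeros in the spectrum, matching the 2 components.

x^5 - 8x^4 + 19x^3 - 12x^2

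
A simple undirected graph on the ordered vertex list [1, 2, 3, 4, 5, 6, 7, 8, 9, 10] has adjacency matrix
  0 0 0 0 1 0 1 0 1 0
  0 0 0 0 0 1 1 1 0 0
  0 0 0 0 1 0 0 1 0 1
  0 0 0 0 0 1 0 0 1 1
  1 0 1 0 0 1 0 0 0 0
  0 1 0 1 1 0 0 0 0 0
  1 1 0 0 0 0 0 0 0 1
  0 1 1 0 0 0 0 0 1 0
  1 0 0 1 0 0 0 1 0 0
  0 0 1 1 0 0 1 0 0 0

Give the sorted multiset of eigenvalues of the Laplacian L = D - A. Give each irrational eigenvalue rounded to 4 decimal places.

[0, 2, 2, 2, 2, 2, 5, 5, 5, 5]

With the vertex order [1, 2, 3, 4, 5, 6, 7, 8, 9, 10], the degrees are [3, 3, 3, 3, 3, 3, 3, 3, 3, 3], giving D = diag(3, 3, 3, 3, 3, 3, 3, 3, 3, 3) and L = D - A. Since every row of L sums to 0, the all-ones vector is in the kernel and 0 is an eigenvalue. The single zero eigenvalue shows the graph is connected.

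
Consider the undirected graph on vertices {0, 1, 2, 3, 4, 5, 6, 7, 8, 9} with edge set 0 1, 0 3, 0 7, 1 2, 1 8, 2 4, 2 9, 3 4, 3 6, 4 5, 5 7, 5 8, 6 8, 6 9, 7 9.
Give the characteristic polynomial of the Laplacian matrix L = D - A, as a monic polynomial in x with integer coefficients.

Each diagonal entry of L is the vertex degree and each off-diagonal entry is -1 where an edge is present, 0 otherwise; in the order [0, 1, 2, 3, 4, 5, 6, 7, 8, 9] the diagonal is [3, 3, 3, 3, 3, 3, 3, 3, 3, 3]. L has integer entries, so p(x) = det(xI - L) has integer coefficients. Expanding the determinant yields x^10 - 30x^9 + 390x^8 - 2880x^7 + 13305x^6 - 39882x^5 + 77640x^4 - 94800x^3 + 66000x^2 - 20000x. The constant term is 0 because L is singular (the all-ones vector lies in its kernel). By the matrix-tree theorem the graph has (1/10) * product of the nonzero eigenvalues = 2000 spanning trees.

x^10 - 30x^9 + 390x^8 - 2880x^7 + 13305x^6 - 39882x^5 + 77640x^4 - 94800x^3 + 66000x^2 - 20000x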